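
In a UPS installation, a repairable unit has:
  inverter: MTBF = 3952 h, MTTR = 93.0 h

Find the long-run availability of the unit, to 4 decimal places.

0.9770

A(inverter) = MTBF/(MTBF+MTTR) = 3952/(3952+93.0) = 0.9770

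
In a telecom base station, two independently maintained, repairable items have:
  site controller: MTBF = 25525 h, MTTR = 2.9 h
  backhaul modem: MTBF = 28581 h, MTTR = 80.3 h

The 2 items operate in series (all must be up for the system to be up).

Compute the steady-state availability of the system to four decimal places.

A(site controller) = MTBF/(MTBF+MTTR) = 25525/(25525+2.9) = 0.999886
A(backhaul modem) = MTBF/(MTBF+MTTR) = 28581/(28581+80.3) = 0.997198
Series availability: 0.999886 × 0.997198 = 0.9971

0.9971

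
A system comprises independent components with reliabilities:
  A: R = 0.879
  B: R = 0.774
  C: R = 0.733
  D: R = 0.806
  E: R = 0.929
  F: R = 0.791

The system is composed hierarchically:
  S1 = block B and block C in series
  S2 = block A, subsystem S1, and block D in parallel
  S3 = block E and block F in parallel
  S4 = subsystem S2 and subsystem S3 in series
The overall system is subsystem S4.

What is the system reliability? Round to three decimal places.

0.975

Series (B and C): 0.77400 × 0.73300 = 0.56734
Parallel (A, [0.56734], and D): 1 − (1 − 0.87900)(1 − 0.56734)(1 − 0.80600) = 0.98984
Parallel (E and F): 1 − (1 − 0.92900)(1 − 0.79100) = 0.98516
Series ([0.98984] and [0.98516]): 0.98984 × 0.98516 = 0.975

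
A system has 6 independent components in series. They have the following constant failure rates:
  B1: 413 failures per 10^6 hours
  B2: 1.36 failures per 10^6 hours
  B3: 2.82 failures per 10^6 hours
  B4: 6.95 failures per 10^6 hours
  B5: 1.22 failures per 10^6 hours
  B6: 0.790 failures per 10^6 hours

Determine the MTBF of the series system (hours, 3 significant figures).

Series of exponential components: λ_sys = Σ λ_i
λ_sys = 0.000413 + 0.00000136 + 0.00000282 + 0.00000695 + 0.00000122 + 0.000000790 = 4.2614e-04 /h
MTBF = 1 / λ_sys = 2350 h

2350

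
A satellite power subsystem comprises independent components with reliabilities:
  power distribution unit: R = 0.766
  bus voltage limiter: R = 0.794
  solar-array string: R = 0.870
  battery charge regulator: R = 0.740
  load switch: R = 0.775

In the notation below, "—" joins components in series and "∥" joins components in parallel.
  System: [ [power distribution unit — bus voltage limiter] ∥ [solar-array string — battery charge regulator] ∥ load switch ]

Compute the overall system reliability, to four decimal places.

0.9686

Series (power distribution unit and bus voltage limiter): 0.766000 × 0.794000 = 0.608204
Series (solar-array string and battery charge regulator): 0.870000 × 0.740000 = 0.643800
Parallel ([0.608204], [0.643800], and load switch): 1 − (1 − 0.608204)(1 − 0.643800)(1 − 0.775000) = 0.9686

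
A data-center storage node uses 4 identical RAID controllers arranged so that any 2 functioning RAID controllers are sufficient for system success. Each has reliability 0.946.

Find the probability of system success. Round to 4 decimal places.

0.9994

R = Σ_{i=2}^{4} C(4,i) p^i (1−p)^{4−i} with p = 0.946
C(4,2)·0.946^2·0.054^2 = 0.015657
C(4,3)·0.946^3·0.054^1 = 0.182864
C(4,4)·0.946^4·0.054^0 = 0.800875
Sum = 0.9994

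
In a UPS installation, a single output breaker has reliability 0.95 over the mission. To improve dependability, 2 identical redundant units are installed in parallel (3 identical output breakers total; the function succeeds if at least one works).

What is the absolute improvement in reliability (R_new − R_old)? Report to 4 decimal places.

R_before = 0.95
R_after = 1 − (1 − 0.95)^3 = 0.9999
ΔR = 0.9999 − 0.95 = 0.0499

0.0499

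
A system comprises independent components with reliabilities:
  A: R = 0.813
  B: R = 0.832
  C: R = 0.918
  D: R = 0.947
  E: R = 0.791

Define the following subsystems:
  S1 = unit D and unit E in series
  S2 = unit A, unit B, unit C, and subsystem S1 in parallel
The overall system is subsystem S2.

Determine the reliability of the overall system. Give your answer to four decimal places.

0.9994

Series (D and E): 0.947000 × 0.791000 = 0.749077
Parallel (A, B, C, and [0.749077]): 1 − (1 − 0.813000)(1 − 0.832000)(1 − 0.918000)(1 − 0.749077) = 0.9994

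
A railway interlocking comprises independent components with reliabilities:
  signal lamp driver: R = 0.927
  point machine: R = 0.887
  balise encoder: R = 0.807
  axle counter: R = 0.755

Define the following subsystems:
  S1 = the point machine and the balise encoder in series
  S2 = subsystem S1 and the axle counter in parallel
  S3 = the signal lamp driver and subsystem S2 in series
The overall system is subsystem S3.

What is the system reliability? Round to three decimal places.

0.862

Series (point machine and balise encoder): 0.88700 × 0.80700 = 0.71581
Parallel ([0.71581] and axle counter): 1 − (1 − 0.71581)(1 − 0.75500) = 0.93037
Series (signal lamp driver and [0.93037]): 0.92700 × 0.93037 = 0.862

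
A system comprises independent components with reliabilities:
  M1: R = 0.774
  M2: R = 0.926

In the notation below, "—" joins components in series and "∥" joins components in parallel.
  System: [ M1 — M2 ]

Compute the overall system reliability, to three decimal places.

Series (M1 and M2): 0.77400 × 0.92600 = 0.717

0.717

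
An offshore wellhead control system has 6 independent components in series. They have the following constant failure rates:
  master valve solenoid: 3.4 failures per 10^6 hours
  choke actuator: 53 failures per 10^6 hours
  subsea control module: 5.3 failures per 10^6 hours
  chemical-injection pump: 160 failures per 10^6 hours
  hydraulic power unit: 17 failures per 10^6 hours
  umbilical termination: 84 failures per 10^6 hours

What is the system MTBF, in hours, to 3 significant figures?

Series of exponential components: λ_sys = Σ λ_i
λ_sys = 0.0000034 + 0.000053 + 0.0000053 + 0.00016 + 0.000017 + 0.000084 = 3.2270e-04 /h
MTBF = 1 / λ_sys = 3100 h

3100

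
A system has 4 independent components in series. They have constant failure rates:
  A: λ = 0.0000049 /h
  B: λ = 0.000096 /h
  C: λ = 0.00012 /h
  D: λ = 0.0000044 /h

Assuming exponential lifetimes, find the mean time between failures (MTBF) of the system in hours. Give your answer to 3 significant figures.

Series of exponential components: λ_sys = Σ λ_i
λ_sys = 0.0000049 + 0.000096 + 0.00012 + 0.0000044 = 2.2530e-04 /h
MTBF = 1 / λ_sys = 4440 h

4440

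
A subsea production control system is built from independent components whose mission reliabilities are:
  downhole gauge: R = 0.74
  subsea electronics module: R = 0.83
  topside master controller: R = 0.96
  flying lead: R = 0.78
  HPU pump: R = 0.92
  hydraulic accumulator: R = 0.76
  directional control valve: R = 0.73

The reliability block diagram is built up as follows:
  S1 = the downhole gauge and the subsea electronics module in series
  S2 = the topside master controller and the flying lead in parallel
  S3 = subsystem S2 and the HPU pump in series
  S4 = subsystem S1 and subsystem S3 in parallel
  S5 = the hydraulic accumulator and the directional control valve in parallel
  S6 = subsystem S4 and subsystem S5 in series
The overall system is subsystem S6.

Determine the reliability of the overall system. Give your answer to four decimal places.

0.9034

Series (downhole gauge and subsea electronics module): 0.740000 × 0.830000 = 0.614200
Parallel (topside master controller and flying lead): 1 − (1 − 0.960000)(1 − 0.780000) = 0.991200
Series ([0.991200] and HPU pump): 0.991200 × 0.920000 = 0.911904
Parallel ([0.614200] and [0.911904]): 1 − (1 − 0.614200)(1 − 0.911904) = 0.966013
Parallel (hydraulic accumulator and directional control valve): 1 − (1 − 0.760000)(1 − 0.730000) = 0.935200
Series ([0.966013] and [0.935200]): 0.966013 × 0.935200 = 0.9034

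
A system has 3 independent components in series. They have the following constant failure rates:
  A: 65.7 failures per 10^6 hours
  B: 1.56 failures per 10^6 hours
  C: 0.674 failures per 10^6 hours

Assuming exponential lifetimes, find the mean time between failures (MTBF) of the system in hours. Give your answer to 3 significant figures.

Series of exponential components: λ_sys = Σ λ_i
λ_sys = 0.0000657 + 0.00000156 + 0.000000674 = 6.7934e-05 /h
MTBF = 1 / λ_sys = 14700 h

14700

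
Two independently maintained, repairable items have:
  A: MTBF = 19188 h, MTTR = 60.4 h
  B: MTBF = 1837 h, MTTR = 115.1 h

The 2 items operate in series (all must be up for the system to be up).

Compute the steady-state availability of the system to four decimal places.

A(A) = MTBF/(MTBF+MTTR) = 19188/(19188+60.4) = 0.996862
A(B) = MTBF/(MTBF+MTTR) = 1837/(1837+115.1) = 0.941038
Series availability: 0.996862 × 0.941038 = 0.9381

0.9381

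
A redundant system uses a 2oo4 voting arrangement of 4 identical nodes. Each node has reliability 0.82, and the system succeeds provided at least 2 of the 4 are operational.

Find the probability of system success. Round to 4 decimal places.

R = Σ_{i=2}^{4} C(4,i) p^i (1−p)^{4−i} with p = 0.82
C(4,2)·0.82^2·0.18^2 = 0.130715
C(4,3)·0.82^3·0.18^1 = 0.396985
C(4,4)·0.82^4·0.18^0 = 0.452122
Sum = 0.9798

0.9798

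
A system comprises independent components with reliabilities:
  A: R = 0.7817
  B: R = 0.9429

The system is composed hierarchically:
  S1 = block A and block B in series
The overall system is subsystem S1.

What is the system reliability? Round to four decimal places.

Series (A and B): 0.781700 × 0.942900 = 0.7371

0.7371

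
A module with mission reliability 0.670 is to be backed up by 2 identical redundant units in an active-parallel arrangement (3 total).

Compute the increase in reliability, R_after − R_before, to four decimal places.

0.2941

R_before = 0.670
R_after = 1 − (1 − 0.670)^3 = 0.9641
ΔR = 0.9641 − 0.670 = 0.2941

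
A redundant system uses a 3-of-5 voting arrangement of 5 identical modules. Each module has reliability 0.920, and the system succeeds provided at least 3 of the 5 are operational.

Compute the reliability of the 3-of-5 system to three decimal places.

0.995

R = Σ_{i=3}^{5} C(5,i) p^i (1−p)^{5−i} with p = 0.920
C(5,3)·0.920^3·0.080^2 = 0.04984
C(5,4)·0.920^4·0.080^1 = 0.28656
C(5,5)·0.920^5·0.080^0 = 0.65908
Sum = 0.995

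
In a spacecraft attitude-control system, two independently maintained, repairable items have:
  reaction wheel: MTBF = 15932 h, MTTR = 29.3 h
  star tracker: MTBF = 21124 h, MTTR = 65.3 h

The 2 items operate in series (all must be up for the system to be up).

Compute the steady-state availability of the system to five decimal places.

0.99509

A(reaction wheel) = MTBF/(MTBF+MTTR) = 15932/(15932+29.3) = 0.998164
A(star tracker) = MTBF/(MTBF+MTTR) = 21124/(21124+65.3) = 0.996918
Series availability: 0.998164 × 0.996918 = 0.99509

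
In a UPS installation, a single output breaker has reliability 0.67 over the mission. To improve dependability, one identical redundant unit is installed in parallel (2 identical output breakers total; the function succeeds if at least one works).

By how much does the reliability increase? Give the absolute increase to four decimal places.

0.2211

R_before = 0.67
R_after = 1 − (1 − 0.67)^2 = 0.8911
ΔR = 0.8911 − 0.67 = 0.2211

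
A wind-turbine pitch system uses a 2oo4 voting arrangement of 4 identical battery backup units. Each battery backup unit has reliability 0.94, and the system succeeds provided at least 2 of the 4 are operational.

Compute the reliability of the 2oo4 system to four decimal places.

R = Σ_{i=2}^{4} C(4,i) p^i (1−p)^{4−i} with p = 0.94
C(4,2)·0.94^2·0.06^2 = 0.019086
C(4,3)·0.94^3·0.06^1 = 0.199340
C(4,4)·0.94^4·0.06^0 = 0.780749
Sum = 0.9992

0.9992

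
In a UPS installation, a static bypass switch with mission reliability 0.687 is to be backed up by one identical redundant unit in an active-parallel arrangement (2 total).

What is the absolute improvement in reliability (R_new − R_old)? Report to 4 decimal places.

0.2150

R_before = 0.687
R_after = 1 − (1 − 0.687)^2 = 0.9020
ΔR = 0.9020 − 0.687 = 0.2150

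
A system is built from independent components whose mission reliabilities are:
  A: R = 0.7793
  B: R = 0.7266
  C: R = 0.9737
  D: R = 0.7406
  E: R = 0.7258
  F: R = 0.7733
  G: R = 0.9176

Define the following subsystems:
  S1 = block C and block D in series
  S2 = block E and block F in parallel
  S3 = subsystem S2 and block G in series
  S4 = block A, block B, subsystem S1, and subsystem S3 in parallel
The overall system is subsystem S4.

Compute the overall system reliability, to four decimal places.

0.9977

Series (C and D): 0.973700 × 0.740600 = 0.721122
Parallel (E and F): 1 − (1 − 0.725800)(1 − 0.773300) = 0.937839
Series ([0.937839] and G): 0.937839 × 0.917600 = 0.860561
Parallel (A, B, [0.721122], and [0.860561]): 1 − (1 − 0.779300)(1 − 0.726600)(1 − 0.721122)(1 − 0.860561) = 0.9977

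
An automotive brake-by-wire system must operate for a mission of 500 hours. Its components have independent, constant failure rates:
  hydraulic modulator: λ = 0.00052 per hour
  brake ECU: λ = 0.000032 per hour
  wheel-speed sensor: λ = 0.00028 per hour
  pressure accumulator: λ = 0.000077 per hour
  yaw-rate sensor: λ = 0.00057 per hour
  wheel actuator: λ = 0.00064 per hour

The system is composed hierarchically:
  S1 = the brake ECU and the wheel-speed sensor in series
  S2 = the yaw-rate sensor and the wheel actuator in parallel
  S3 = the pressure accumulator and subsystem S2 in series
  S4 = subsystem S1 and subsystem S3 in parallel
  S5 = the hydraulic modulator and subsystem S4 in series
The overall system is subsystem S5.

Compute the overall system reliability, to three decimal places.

0.760

R(hydraulic modulator) = exp(−0.00052 × 500) = 0.77105
R(brake ECU) = exp(−0.000032 × 500) = 0.98413
R(wheel-speed sensor) = exp(−0.00028 × 500) = 0.86936
R(pressure accumulator) = exp(−0.000077 × 500) = 0.96223
R(yaw-rate sensor) = exp(−0.00057 × 500) = 0.75201
R(wheel actuator) = exp(−0.00064 × 500) = 0.72615
Series (brake ECU and wheel-speed sensor): 0.98413 × 0.86936 = 0.85556
Parallel (yaw-rate sensor and wheel actuator): 1 − (1 − 0.75201)(1 − 0.72615) = 0.93209
Series (pressure accumulator and [0.93209]): 0.96223 × 0.93209 = 0.89688
Parallel ([0.85556] and [0.89688]): 1 − (1 − 0.85556)(1 − 0.89688) = 0.98511
Series (hydraulic modulator and [0.98511]): 0.77105 × 0.98511 = 0.760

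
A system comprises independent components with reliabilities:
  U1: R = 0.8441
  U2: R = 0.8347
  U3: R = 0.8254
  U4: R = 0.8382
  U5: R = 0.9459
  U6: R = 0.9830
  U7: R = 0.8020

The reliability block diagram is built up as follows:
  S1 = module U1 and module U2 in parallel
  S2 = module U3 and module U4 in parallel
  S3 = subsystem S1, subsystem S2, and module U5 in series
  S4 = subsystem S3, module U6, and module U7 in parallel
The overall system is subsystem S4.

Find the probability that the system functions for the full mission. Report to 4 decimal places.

Parallel (U1 and U2): 1 − (1 − 0.844100)(1 − 0.834700) = 0.974230
Parallel (U3 and U4): 1 − (1 − 0.825400)(1 − 0.838200) = 0.971750
Series ([0.974230], [0.971750], and U5): 0.974230 × 0.971750 × 0.945900 = 0.895491
Parallel ([0.895491], U6, and U7): 1 − (1 − 0.895491)(1 − 0.983000)(1 − 0.802000) = 0.9996

0.9996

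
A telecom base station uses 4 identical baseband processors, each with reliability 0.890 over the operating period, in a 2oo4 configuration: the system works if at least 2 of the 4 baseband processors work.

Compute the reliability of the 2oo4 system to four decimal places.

R = Σ_{i=2}^{4} C(4,i) p^i (1−p)^{4−i} with p = 0.890
C(4,2)·0.890^2·0.110^2 = 0.057506
C(4,3)·0.890^3·0.110^1 = 0.310186
C(4,4)·0.890^4·0.110^0 = 0.627422
Sum = 0.9951

0.9951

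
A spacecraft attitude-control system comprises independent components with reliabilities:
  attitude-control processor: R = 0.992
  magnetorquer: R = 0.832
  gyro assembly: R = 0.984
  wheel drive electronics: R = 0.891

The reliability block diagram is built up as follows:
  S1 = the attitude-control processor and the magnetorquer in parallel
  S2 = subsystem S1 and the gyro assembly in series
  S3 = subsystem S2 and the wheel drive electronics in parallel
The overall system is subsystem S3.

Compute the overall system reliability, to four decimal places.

0.9981

Parallel (attitude-control processor and magnetorquer): 1 − (1 − 0.992000)(1 − 0.832000) = 0.998656
Series ([0.998656] and gyro assembly): 0.998656 × 0.984000 = 0.982678
Parallel ([0.982678] and wheel drive electronics): 1 − (1 − 0.982678)(1 − 0.891000) = 0.9981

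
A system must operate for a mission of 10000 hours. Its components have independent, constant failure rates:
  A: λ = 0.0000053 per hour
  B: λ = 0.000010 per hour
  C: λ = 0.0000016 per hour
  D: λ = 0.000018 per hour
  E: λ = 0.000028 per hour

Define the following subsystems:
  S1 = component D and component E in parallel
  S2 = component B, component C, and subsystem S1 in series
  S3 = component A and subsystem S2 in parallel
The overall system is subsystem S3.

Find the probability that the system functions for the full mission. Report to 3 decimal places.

0.992

R(A) = exp(−0.0000053 × 10000) = 0.94838
R(B) = exp(−0.000010 × 10000) = 0.90484
R(C) = exp(−0.0000016 × 10000) = 0.98413
R(D) = exp(−0.000018 × 10000) = 0.83527
R(E) = exp(−0.000028 × 10000) = 0.75578
Parallel (D and E): 1 − (1 − 0.83527)(1 − 0.75578) = 0.95977
Series (B, C, and [0.95977]): 0.90484 × 0.98413 × 0.95977 = 0.85466
Parallel (A and [0.85466]): 1 − (1 − 0.94838)(1 − 0.85466) = 0.992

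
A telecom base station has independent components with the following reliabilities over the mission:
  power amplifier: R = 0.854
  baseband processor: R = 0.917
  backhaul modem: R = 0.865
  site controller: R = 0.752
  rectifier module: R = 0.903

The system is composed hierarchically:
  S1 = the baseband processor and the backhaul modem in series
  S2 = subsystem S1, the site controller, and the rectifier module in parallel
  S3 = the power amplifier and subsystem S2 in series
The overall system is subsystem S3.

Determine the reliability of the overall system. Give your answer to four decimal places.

0.8498

Series (baseband processor and backhaul modem): 0.917000 × 0.865000 = 0.793205
Parallel ([0.793205], site controller, and rectifier module): 1 − (1 − 0.793205)(1 − 0.752000)(1 − 0.903000) = 0.995025
Series (power amplifier and [0.995025]): 0.854000 × 0.995025 = 0.8498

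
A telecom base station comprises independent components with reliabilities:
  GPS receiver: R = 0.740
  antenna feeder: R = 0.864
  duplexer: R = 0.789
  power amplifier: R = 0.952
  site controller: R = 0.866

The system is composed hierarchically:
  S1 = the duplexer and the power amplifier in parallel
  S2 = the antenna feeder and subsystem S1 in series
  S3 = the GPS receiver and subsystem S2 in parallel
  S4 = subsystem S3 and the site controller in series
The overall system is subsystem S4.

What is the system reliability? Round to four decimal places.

Parallel (duplexer and power amplifier): 1 − (1 − 0.789000)(1 − 0.952000) = 0.989872
Series (antenna feeder and [0.989872]): 0.864000 × 0.989872 = 0.855249
Parallel (GPS receiver and [0.855249]): 1 − (1 − 0.740000)(1 − 0.855249) = 0.962365
Series ([0.962365] and site controller): 0.962365 × 0.866000 = 0.8334

0.8334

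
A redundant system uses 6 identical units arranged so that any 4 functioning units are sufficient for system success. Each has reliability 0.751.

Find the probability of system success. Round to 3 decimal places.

R = Σ_{i=4}^{6} C(6,i) p^i (1−p)^{6−i} with p = 0.751
C(6,4)·0.751^4·0.249^2 = 0.29584
C(6,5)·0.751^5·0.249^1 = 0.35690
C(6,6)·0.751^6·0.249^0 = 0.17941
Sum = 0.832

0.832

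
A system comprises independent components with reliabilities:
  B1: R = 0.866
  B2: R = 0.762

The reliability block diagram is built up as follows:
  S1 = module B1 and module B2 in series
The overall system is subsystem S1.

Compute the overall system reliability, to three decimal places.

Series (B1 and B2): 0.86600 × 0.76200 = 0.660

0.660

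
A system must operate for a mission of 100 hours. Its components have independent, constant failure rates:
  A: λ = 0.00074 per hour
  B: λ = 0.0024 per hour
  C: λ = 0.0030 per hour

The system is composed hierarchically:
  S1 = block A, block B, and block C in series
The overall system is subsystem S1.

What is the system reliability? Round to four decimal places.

R(A) = exp(−0.00074 × 100) = 0.928672
R(B) = exp(−0.0024 × 100) = 0.786628
R(C) = exp(−0.0030 × 100) = 0.740818
Series (A, B, and C): 0.928672 × 0.786628 × 0.740818 = 0.5412

0.5412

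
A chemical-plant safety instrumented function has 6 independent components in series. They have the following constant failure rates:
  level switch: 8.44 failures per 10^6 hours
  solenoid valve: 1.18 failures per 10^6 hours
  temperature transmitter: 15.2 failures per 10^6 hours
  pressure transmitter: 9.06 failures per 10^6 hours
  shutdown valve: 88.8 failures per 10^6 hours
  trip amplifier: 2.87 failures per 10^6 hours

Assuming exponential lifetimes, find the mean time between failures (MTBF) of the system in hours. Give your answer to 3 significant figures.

Series of exponential components: λ_sys = Σ λ_i
λ_sys = 0.00000844 + 0.00000118 + 0.0000152 + 0.00000906 + 0.0000888 + 0.00000287 = 1.2555e-04 /h
MTBF = 1 / λ_sys = 7960 h

7960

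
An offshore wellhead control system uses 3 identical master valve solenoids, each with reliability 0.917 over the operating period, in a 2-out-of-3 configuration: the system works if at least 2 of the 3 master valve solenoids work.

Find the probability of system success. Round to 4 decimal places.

R = Σ_{i=2}^{3} C(3,i) p^i (1−p)^{3−i} with p = 0.917
C(3,2)·0.917^2·0.083^1 = 0.209381
C(3,3)·0.917^3·0.083^0 = 0.771095
Sum = 0.9805

0.9805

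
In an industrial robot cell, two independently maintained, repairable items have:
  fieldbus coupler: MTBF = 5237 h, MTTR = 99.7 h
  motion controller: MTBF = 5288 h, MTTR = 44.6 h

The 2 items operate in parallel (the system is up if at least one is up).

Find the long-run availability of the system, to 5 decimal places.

0.99984

A(fieldbus coupler) = MTBF/(MTBF+MTTR) = 5237/(5237+99.7) = 0.981318
A(motion controller) = MTBF/(MTBF+MTTR) = 5288/(5288+44.6) = 0.991636
Parallel availability: 1 − (1 − 0.981318)(1 − 0.991636) = 0.99984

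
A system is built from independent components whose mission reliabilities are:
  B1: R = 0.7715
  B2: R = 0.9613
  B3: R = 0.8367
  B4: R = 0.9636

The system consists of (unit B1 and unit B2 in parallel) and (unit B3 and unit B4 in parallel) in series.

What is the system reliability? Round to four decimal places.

Parallel (B1 and B2): 1 − (1 − 0.771500)(1 − 0.961300) = 0.991157
Parallel (B3 and B4): 1 − (1 − 0.836700)(1 − 0.963600) = 0.994056
Series ([0.991157] and [0.994056]): 0.991157 × 0.994056 = 0.9853

0.9853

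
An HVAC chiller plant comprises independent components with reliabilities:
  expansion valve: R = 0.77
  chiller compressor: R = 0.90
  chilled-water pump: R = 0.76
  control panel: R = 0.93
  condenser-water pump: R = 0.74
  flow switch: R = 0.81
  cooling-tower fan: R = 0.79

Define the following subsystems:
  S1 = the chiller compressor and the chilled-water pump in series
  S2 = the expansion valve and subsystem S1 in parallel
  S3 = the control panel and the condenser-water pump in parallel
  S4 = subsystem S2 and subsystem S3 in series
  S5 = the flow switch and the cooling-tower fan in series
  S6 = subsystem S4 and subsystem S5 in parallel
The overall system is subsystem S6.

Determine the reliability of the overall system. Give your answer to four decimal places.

Series (chiller compressor and chilled-water pump): 0.900000 × 0.760000 = 0.684000
Parallel (expansion valve and [0.684000]): 1 − (1 − 0.770000)(1 − 0.684000) = 0.927320
Parallel (control panel and condenser-water pump): 1 − (1 − 0.930000)(1 − 0.740000) = 0.981800
Series ([0.927320] and [0.981800]): 0.927320 × 0.981800 = 0.910443
Series (flow switch and cooling-tower fan): 0.810000 × 0.790000 = 0.639900
Parallel ([0.910443] and [0.639900]): 1 − (1 − 0.910443)(1 − 0.639900) = 0.9678

0.9678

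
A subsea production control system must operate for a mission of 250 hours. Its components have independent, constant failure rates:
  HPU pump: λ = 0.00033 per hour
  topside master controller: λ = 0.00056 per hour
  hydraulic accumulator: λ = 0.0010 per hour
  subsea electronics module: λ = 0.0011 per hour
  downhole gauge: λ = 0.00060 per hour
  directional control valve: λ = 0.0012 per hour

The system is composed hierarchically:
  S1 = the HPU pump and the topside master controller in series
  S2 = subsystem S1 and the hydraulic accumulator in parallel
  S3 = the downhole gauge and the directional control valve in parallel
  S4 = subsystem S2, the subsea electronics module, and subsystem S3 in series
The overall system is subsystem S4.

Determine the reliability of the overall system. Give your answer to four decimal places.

R(HPU pump) = exp(−0.00033 × 250) = 0.920811
R(topside master controller) = exp(−0.00056 × 250) = 0.869358
R(hydraulic accumulator) = exp(−0.0010 × 250) = 0.778801
R(subsea electronics module) = exp(−0.0011 × 250) = 0.759572
R(downhole gauge) = exp(−0.00060 × 250) = 0.860708
R(directional control valve) = exp(−0.0012 × 250) = 0.740818
Series (HPU pump and topside master controller): 0.920811 × 0.869358 = 0.800514
Parallel ([0.800514] and hydraulic accumulator): 1 − (1 − 0.800514)(1 − 0.778801) = 0.955874
Parallel (downhole gauge and directional control valve): 1 − (1 − 0.860708)(1 − 0.740818) = 0.963898
Series ([0.955874], subsea electronics module, and [0.963898]): 0.955874 × 0.759572 × 0.963898 = 0.6998

0.6998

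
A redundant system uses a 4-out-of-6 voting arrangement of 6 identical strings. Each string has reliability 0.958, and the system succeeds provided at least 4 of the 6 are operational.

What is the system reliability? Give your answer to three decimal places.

0.999

R = Σ_{i=4}^{6} C(6,i) p^i (1−p)^{6−i} with p = 0.958
C(6,4)·0.958^4·0.042^2 = 0.02229
C(6,5)·0.958^5·0.042^1 = 0.20334
C(6,6)·0.958^6·0.042^0 = 0.77302
Sum = 0.999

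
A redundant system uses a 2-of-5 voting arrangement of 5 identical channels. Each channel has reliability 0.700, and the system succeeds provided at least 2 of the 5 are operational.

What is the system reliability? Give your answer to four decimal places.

0.9692

R = Σ_{i=2}^{5} C(5,i) p^i (1−p)^{5−i} with p = 0.700
C(5,2)·0.700^2·0.300^3 = 0.132300
C(5,3)·0.700^3·0.300^2 = 0.308700
C(5,4)·0.700^4·0.300^1 = 0.360150
C(5,5)·0.700^5·0.300^0 = 0.168070
Sum = 0.9692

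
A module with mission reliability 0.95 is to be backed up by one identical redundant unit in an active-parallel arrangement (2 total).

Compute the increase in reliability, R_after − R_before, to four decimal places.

0.0475

R_before = 0.95
R_after = 1 − (1 − 0.95)^2 = 0.9975
ΔR = 0.9975 − 0.95 = 0.0475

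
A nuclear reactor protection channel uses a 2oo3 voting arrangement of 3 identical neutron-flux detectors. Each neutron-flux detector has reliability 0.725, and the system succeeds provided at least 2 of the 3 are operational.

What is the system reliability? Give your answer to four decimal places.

R = Σ_{i=2}^{3} C(3,i) p^i (1−p)^{3−i} with p = 0.725
C(3,2)·0.725^2·0.275^1 = 0.433641
C(3,3)·0.725^3·0.275^0 = 0.381078
Sum = 0.8147

0.8147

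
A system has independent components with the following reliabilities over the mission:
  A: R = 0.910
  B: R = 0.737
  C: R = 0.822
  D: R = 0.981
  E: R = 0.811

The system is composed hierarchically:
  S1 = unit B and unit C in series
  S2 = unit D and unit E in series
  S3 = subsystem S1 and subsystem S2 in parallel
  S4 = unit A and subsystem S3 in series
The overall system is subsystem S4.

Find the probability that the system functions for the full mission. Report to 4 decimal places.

Series (B and C): 0.737000 × 0.822000 = 0.605814
Series (D and E): 0.981000 × 0.811000 = 0.795591
Parallel ([0.605814] and [0.795591]): 1 − (1 − 0.605814)(1 − 0.795591) = 0.919425
Series (A and [0.919425]): 0.910000 × 0.919425 = 0.8367

0.8367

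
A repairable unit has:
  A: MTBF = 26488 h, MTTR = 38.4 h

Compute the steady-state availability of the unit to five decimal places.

0.99855

A(A) = MTBF/(MTBF+MTTR) = 26488/(26488+38.4) = 0.99855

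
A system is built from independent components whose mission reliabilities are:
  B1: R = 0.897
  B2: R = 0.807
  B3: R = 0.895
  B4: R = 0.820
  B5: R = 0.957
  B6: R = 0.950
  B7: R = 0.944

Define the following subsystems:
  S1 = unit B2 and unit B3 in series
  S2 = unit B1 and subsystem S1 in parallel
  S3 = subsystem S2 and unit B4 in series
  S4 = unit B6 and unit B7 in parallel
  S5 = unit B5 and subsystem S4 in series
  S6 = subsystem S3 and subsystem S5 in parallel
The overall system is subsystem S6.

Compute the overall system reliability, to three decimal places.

0.991

Series (B2 and B3): 0.80700 × 0.89500 = 0.72227
Parallel (B1 and [0.72227]): 1 − (1 − 0.89700)(1 − 0.72227) = 0.97139
Series ([0.97139] and B4): 0.97139 × 0.82000 = 0.79654
Parallel (B6 and B7): 1 − (1 − 0.95000)(1 − 0.94400) = 0.99720
Series (B5 and [0.99720]): 0.95700 × 0.99720 = 0.95432
Parallel ([0.79654] and [0.95432]): 1 − (1 − 0.79654)(1 − 0.95432) = 0.991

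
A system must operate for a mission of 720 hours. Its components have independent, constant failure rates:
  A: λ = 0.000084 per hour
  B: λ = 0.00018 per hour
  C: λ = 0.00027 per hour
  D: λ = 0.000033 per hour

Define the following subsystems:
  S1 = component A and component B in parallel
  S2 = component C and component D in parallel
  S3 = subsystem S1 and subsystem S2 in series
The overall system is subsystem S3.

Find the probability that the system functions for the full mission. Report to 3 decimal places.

0.989

R(A) = exp(−0.000084 × 720) = 0.94131
R(B) = exp(−0.00018 × 720) = 0.87845
R(C) = exp(−0.00027 × 720) = 0.82333
R(D) = exp(−0.000033 × 720) = 0.97652
Parallel (A and B): 1 − (1 − 0.94131)(1 − 0.87845) = 0.99287
Parallel (C and D): 1 − (1 − 0.82333)(1 − 0.97652) = 0.99585
Series ([0.99287] and [0.99585]): 0.99287 × 0.99585 = 0.989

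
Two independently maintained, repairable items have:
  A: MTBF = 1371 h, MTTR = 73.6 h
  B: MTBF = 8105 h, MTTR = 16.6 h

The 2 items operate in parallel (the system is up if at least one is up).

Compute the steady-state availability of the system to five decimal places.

0.99990

A(A) = MTBF/(MTBF+MTTR) = 1371/(1371+73.6) = 0.949052
A(B) = MTBF/(MTBF+MTTR) = 8105/(8105+16.6) = 0.997956
Parallel availability: 1 − (1 − 0.949052)(1 − 0.997956) = 0.99990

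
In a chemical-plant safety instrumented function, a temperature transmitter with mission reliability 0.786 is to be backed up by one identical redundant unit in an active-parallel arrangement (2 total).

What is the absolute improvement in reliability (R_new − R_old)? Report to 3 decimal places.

0.168

R_before = 0.786
R_after = 1 − (1 − 0.786)^2 = 0.954
ΔR = 0.954 − 0.786 = 0.168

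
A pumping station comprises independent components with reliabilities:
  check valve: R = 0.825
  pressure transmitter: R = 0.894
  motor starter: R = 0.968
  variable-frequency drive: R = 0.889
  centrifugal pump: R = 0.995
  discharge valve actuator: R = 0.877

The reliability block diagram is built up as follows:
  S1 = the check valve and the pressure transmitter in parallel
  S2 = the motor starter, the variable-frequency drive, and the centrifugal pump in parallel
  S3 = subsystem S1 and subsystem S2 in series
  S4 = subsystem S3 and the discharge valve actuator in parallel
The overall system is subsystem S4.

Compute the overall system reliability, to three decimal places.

Parallel (check valve and pressure transmitter): 1 − (1 − 0.82500)(1 − 0.89400) = 0.98145
Parallel (motor starter, variable-frequency drive, and centrifugal pump): 1 − (1 − 0.96800)(1 − 0.88900)(1 − 0.99500) = 0.99998
Series ([0.98145] and [0.99998]): 0.98145 × 0.99998 = 0.98143
Parallel ([0.98143] and discharge valve actuator): 1 − (1 − 0.98143)(1 − 0.87700) = 0.998

0.998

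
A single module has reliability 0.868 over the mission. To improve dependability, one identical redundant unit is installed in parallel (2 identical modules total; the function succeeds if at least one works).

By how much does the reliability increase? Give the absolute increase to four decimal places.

R_before = 0.868
R_after = 1 − (1 − 0.868)^2 = 0.9826
ΔR = 0.9826 − 0.868 = 0.1146

0.1146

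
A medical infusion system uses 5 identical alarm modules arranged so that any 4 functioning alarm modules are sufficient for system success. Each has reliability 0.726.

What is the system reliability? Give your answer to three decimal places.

0.582

R = Σ_{i=4}^{5} C(5,i) p^i (1−p)^{5−i} with p = 0.726
C(5,4)·0.726^4·0.274^1 = 0.38060
C(5,5)·0.726^5·0.274^0 = 0.20169
Sum = 0.582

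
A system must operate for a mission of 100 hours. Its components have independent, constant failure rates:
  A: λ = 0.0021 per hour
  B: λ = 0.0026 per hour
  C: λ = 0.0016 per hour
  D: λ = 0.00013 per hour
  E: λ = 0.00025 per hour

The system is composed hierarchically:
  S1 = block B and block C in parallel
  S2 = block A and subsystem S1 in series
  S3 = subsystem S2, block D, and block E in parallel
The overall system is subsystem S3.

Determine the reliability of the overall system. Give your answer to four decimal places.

0.9999

R(A) = exp(−0.0021 × 100) = 0.810584
R(B) = exp(−0.0026 × 100) = 0.771052
R(C) = exp(−0.0016 × 100) = 0.852144
R(D) = exp(−0.00013 × 100) = 0.987084
R(E) = exp(−0.00025 × 100) = 0.975310
Parallel (B and C): 1 − (1 − 0.771052)(1 − 0.852144) = 0.966149
Series (A and [0.966149]): 0.810584 × 0.966149 = 0.783145
Parallel ([0.783145], D, and E): 1 − (1 − 0.783145)(1 − 0.987084)(1 − 0.975310) = 0.9999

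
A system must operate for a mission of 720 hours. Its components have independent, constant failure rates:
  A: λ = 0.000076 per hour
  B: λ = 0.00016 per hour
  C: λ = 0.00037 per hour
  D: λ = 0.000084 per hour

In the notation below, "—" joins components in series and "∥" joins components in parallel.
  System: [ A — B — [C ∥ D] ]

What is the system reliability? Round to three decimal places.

R(A) = exp(−0.000076 × 720) = 0.94675
R(B) = exp(−0.00016 × 720) = 0.89119
R(C) = exp(−0.00037 × 720) = 0.76613
R(D) = exp(−0.000084 × 720) = 0.94131
Parallel (C and D): 1 − (1 − 0.76613)(1 − 0.94131) = 0.98627
Series (A, B, and [0.98627]): 0.94675 × 0.89119 × 0.98627 = 0.832

0.832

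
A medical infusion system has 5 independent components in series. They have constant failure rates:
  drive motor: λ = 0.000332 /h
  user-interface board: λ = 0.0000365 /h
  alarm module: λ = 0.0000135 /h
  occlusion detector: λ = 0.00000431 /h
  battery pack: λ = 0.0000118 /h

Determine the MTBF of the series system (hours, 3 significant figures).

Series of exponential components: λ_sys = Σ λ_i
λ_sys = 0.000332 + 0.0000365 + 0.0000135 + 0.00000431 + 0.0000118 = 3.9811e-04 /h
MTBF = 1 / λ_sys = 2510 h

2510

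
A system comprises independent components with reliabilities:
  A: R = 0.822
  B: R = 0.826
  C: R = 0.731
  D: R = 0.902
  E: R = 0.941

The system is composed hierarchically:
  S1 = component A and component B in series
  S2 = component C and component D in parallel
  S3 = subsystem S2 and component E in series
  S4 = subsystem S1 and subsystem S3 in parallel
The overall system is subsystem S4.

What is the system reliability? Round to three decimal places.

Series (A and B): 0.82200 × 0.82600 = 0.67897
Parallel (C and D): 1 − (1 − 0.73100)(1 − 0.90200) = 0.97364
Series ([0.97364] and E): 0.97364 × 0.94100 = 0.91620
Parallel ([0.67897] and [0.91620]): 1 − (1 − 0.67897)(1 − 0.91620) = 0.973

0.973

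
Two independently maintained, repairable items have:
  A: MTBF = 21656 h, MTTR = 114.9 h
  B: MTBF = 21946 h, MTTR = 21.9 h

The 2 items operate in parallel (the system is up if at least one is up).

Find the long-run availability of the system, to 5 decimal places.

A(A) = MTBF/(MTBF+MTTR) = 21656/(21656+114.9) = 0.994722
A(B) = MTBF/(MTBF+MTTR) = 21946/(21946+21.9) = 0.999003
Parallel availability: 1 − (1 − 0.994722)(1 − 0.999003) = 0.99999

0.99999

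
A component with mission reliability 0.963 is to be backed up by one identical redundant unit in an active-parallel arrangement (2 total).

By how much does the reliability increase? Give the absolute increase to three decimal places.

R_before = 0.963
R_after = 1 − (1 − 0.963)^2 = 0.999
ΔR = 0.999 − 0.963 = 0.036

0.036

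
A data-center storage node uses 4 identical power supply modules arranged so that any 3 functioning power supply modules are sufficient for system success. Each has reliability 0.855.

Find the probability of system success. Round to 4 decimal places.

R = Σ_{i=3}^{4} C(4,i) p^i (1−p)^{4−i} with p = 0.855
C(4,3)·0.855^3·0.145^1 = 0.362515
C(4,4)·0.855^4·0.145^0 = 0.534398
Sum = 0.8969

0.8969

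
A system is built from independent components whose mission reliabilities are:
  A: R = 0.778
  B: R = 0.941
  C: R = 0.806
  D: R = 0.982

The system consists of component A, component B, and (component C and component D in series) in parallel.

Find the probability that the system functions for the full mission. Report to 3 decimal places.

Series (C and D): 0.80600 × 0.98200 = 0.79149
Parallel (A, B, and [0.79149]): 1 − (1 − 0.77800)(1 − 0.94100)(1 − 0.79149) = 0.997

0.997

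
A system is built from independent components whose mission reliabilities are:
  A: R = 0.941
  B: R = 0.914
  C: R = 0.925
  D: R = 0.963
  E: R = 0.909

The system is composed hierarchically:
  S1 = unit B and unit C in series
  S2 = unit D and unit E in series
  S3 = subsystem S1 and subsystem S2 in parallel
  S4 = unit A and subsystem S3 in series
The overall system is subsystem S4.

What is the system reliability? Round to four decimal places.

Series (B and C): 0.914000 × 0.925000 = 0.845450
Series (D and E): 0.963000 × 0.909000 = 0.875367
Parallel ([0.845450] and [0.875367]): 1 − (1 − 0.845450)(1 − 0.875367) = 0.980738
Series (A and [0.980738]): 0.941000 × 0.980738 = 0.9229

0.9229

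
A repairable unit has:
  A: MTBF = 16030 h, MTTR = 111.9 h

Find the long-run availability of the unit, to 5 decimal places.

A(A) = MTBF/(MTBF+MTTR) = 16030/(16030+111.9) = 0.99307

0.99307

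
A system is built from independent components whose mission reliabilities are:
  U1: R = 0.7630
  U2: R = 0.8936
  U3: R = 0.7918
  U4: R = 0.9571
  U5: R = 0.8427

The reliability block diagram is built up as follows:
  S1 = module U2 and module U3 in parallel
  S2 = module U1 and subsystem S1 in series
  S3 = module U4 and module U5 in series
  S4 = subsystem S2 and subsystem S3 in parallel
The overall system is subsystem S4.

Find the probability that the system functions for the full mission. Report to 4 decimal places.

Parallel (U2 and U3): 1 − (1 − 0.893600)(1 − 0.791800) = 0.977848
Series (U1 and [0.977848]): 0.763000 × 0.977848 = 0.746098
Series (U4 and U5): 0.957100 × 0.842700 = 0.806548
Parallel ([0.746098] and [0.806548]): 1 − (1 − 0.746098)(1 − 0.806548) = 0.9509

0.9509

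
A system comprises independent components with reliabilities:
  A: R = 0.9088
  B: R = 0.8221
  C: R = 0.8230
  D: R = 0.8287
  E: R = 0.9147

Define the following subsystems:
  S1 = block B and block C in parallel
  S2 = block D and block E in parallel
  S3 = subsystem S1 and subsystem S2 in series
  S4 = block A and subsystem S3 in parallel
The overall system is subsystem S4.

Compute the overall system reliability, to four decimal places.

Parallel (B and C): 1 − (1 − 0.822100)(1 − 0.823000) = 0.968512
Parallel (D and E): 1 − (1 − 0.828700)(1 − 0.914700) = 0.985388
Series ([0.968512] and [0.985388]): 0.968512 × 0.985388 = 0.954360
Parallel (A and [0.954360]): 1 − (1 − 0.908800)(1 − 0.954360) = 0.9958

0.9958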